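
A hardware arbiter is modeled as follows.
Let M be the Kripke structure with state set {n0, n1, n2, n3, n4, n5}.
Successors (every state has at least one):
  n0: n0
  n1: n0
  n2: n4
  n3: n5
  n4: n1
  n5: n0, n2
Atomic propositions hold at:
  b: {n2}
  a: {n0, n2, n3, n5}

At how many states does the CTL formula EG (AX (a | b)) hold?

Sat(a | b) = {n0, n2, n3, n5}
Sat(AX (a | b)) = {s : every successor in {n0, n2, n3, n5}} = {n0, n1, n3, n5}
EG (AX (a | b)): greatest fixpoint, start Z0 = {n0, n1, n3, n5}, keep only states in Sat with some successor in Z. Already a fixed point.
Sat(EG (AX (a | b))) = {n0, n1, n3, n5}
|Sat(EG (AX (a | b)))| = |{n0, n1, n3, n5}| = 4.

4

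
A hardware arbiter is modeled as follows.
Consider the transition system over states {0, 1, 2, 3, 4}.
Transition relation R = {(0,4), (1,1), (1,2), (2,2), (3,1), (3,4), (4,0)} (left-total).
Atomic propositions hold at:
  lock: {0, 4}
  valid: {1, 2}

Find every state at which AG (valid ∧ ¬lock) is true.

{1, 2}

Sat(¬lock) = {1, 2, 3}
Sat(valid ∧ ¬lock) = {1, 2}
AG (valid ∧ ¬lock): greatest fixpoint, start Z0 = {1, 2}, keep only states in Sat with every successor in Z. Already a fixed point.
Sat(AG (valid ∧ ¬lock)) = {1, 2}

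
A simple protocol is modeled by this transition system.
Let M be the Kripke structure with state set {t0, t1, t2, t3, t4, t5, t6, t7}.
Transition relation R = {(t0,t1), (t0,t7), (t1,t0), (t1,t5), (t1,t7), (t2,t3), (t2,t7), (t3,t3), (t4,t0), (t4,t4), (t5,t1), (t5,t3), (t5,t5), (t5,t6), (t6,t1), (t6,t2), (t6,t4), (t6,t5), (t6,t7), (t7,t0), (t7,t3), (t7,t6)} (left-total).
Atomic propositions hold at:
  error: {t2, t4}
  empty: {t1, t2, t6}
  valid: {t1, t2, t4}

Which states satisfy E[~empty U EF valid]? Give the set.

{t0, t1, t2, t4, t5, t6, t7}

Sat(~empty) = {t0, t3, t4, t5, t7}
EF valid: least fixpoint, start Z0 = {t1, t2, t4}, add states with some successor in Z. Z1 = {t0, t1, t2, t4, t5, t6}; Z2 = {t0, t1, t2, t4, t5, t6, t7}; fixed.
Sat(EF valid) = {t0, t1, t2, t4, t5, t6, t7}
E[~empty U EF valid]: least fixpoint, start Z0 = Sat(EF valid) = {t0, t1, t2, t4, t5, t6, t7}, add states in Sat(~empty) with some successor in Z. Already a fixed point.
Sat(E[~empty U EF valid]) = {t0, t1, t2, t4, t5, t6, t7}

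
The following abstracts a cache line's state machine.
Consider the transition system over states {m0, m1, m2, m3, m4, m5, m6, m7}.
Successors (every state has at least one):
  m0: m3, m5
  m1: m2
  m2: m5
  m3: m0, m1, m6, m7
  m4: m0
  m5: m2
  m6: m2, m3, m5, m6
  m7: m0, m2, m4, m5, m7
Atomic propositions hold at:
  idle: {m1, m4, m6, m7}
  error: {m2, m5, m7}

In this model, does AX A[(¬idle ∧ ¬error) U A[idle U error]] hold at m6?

No

Sat(¬idle) = {m0, m2, m3, m5}
Sat(¬error) = {m0, m1, m3, m4, m6}
Sat(¬idle ∧ ¬error) = {m0, m3}
A[idle U error]: least fixpoint, start Z0 = Sat(error) = {m2, m5, m7}, add states in Sat(idle) with every successor in Z. Z1 = {m1, m2, m5, m7}; fixed.
Sat(A[idle U error]) = {m1, m2, m5, m7}
A[(¬idle ∧ ¬error) U A[idle U error]]: least fixpoint, start Z0 = Sat(A[idle U error]) = {m1, m2, m5, m7}, add states in Sat(¬idle ∧ ¬error) with every successor in Z. Already a fixed point.
Sat(A[(¬idle ∧ ¬error) U A[idle U error]]) = {m1, m2, m5, m7}
Sat(AX A[(¬idle ∧ ¬error) U A[idle U error]]) = {s : every successor in {m1, m2, m5, m7}} = {m1, m2, m5}
m6 ∉ Sat(AX A[(¬idle ∧ ¬error) U A[idle U error]]) = {m1, m2, m5}, so the formula does not hold at m6.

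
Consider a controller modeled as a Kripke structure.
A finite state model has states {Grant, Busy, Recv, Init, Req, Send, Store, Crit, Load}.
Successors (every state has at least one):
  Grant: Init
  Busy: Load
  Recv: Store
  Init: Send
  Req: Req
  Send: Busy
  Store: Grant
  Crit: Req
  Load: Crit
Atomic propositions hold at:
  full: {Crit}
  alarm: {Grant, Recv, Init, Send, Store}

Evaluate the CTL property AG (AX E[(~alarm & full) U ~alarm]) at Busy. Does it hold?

Sat(~alarm) = {Busy, Req, Crit, Load}
Sat(~alarm & full) = {Crit}
E[(~alarm & full) U ~alarm]: least fixpoint, start Z0 = Sat(~alarm) = {Busy, Req, Crit, Load}, add states in Sat(~alarm & full) with some successor in Z. Already a fixed point.
Sat(E[(~alarm & full) U ~alarm]) = {Busy, Req, Crit, Load}
Sat(AX E[(~alarm & full) U ~alarm]) = {s : every successor in {Busy, Req, Crit, Load}} = {Busy, Req, Send, Crit, Load}
AG (AX E[(~alarm & full) U ~alarm]): greatest fixpoint, start Z0 = {Busy, Req, Send, Crit, Load}, keep only states in Sat with every successor in Z. Already a fixed point.
Sat(AG (AX E[(~alarm & full) U ~alarm])) = {Busy, Req, Send, Crit, Load}
Busy ∈ Sat(AG (AX E[(~alarm & full) U ~alarm])) = {Busy, Req, Send, Crit, Load}, so the formula holds at Busy.

Yes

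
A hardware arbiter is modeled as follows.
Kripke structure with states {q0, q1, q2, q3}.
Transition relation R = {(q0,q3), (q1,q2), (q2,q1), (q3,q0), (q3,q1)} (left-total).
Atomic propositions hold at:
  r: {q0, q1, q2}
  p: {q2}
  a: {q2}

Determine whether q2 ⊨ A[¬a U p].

Yes

Sat(¬a) = {q0, q1, q3}
A[¬a U p]: least fixpoint, start Z0 = Sat(p) = {q2}, add states in Sat(¬a) with every successor in Z. Z1 = {q1, q2}; fixed.
Sat(A[¬a U p]) = {q1, q2}
q2 ∈ Sat(A[¬a U p]) = {q1, q2}, so the formula holds at q2.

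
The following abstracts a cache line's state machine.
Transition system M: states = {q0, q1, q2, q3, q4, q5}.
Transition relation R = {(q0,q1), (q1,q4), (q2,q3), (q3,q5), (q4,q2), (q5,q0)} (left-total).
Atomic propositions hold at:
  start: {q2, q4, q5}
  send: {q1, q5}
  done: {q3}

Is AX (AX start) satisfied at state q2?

Sat(AX start) = {s : every successor in {q2, q4, q5}} = {q1, q3, q4}
Sat(AX (AX start)) = {s : every successor in {q1, q3, q4}} = {q0, q1, q2}
q2 ∈ Sat(AX (AX start)) = {q0, q1, q2}, so the formula holds at q2.

Yes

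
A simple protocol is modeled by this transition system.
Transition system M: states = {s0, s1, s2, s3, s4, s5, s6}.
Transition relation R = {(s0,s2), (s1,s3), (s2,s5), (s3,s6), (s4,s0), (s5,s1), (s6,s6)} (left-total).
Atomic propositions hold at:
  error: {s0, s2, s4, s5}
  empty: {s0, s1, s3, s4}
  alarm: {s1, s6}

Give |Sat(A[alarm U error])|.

A[alarm U error]: least fixpoint, start Z0 = Sat(error) = {s0, s2, s4, s5}, add states in Sat(alarm) with every successor in Z. Already a fixed point.
Sat(A[alarm U error]) = {s0, s2, s4, s5}
|Sat(A[alarm U error])| = |{s0, s2, s4, s5}| = 4.

4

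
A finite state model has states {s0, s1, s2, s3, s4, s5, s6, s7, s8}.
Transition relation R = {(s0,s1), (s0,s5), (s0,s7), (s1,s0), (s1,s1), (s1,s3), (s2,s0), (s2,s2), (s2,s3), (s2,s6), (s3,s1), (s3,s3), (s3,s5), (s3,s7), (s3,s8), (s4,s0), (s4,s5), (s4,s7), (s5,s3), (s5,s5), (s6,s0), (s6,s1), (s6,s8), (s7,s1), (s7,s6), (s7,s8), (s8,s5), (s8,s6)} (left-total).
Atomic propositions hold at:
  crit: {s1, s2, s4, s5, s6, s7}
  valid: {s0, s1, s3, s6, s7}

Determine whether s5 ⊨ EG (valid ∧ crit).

Sat(valid ∧ crit) = {s1, s6, s7}
EG (valid ∧ crit): greatest fixpoint, start Z0 = {s1, s6, s7}, keep only states in Sat with some successor in Z. Already a fixed point.
Sat(EG (valid ∧ crit)) = {s1, s6, s7}
s5 ∉ Sat(EG (valid ∧ crit)) = {s1, s6, s7}, so the formula does not hold at s5.

No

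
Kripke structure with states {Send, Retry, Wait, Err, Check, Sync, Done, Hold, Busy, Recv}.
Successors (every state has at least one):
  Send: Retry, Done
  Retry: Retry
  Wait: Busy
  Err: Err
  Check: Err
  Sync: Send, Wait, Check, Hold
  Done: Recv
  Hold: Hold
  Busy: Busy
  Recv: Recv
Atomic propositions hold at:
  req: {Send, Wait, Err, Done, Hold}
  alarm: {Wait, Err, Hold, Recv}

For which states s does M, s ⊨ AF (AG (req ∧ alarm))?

{Err, Check, Hold}

Sat(req ∧ alarm) = {Wait, Err, Hold}
AG (req ∧ alarm): greatest fixpoint, start Z0 = {Wait, Err, Hold}, keep only states in Sat with every successor in Z. Z1 = {Err, Hold}; fixed.
Sat(AG (req ∧ alarm)) = {Err, Hold}
AF (AG (req ∧ alarm)): least fixpoint, start Z0 = {Err, Hold}, add states with every successor in Z. Z1 = {Err, Check, Hold}; fixed.
Sat(AF (AG (req ∧ alarm))) = {Err, Check, Hold}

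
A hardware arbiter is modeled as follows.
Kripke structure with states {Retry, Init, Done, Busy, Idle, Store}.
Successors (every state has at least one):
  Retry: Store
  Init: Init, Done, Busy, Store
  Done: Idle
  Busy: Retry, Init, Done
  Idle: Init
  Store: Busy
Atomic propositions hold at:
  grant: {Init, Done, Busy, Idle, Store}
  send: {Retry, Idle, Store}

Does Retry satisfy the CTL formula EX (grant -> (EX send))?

No

Sat(EX send) = {s : some successor in {Retry, Idle, Store}} = {Retry, Init, Done, Busy}
Sat(grant -> (EX send)) = {Retry, Init, Done, Busy}
Sat(EX (grant -> (EX send))) = {s : some successor in {Retry, Init, Done, Busy}} = {Init, Busy, Idle, Store}
Retry ∉ Sat(EX (grant -> (EX send))) = {Init, Busy, Idle, Store}, so the formula does not hold at Retry.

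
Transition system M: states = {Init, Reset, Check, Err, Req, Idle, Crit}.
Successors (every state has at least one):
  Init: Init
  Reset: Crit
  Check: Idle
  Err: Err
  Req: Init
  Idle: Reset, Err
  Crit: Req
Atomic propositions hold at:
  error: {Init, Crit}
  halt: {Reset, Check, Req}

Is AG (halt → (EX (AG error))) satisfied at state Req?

Yes

AG error: greatest fixpoint, start Z0 = {Init, Crit}, keep only states in Sat with every successor in Z. Z1 = {Init}; fixed.
Sat(AG error) = {Init}
Sat(EX (AG error)) = {s : some successor in {Init}} = {Init, Req}
Sat(halt → (EX (AG error))) = {Init, Err, Req, Idle, Crit}
AG (halt → (EX (AG error))): greatest fixpoint, start Z0 = {Init, Err, Req, Idle, Crit}, keep only states in Sat with every successor in Z. Z1 = {Init, Err, Req, Crit}; fixed.
Sat(AG (halt → (EX (AG error)))) = {Init, Err, Req, Crit}
Req ∈ Sat(AG (halt → (EX (AG error)))) = {Init, Err, Req, Crit}, so the formula holds at Req.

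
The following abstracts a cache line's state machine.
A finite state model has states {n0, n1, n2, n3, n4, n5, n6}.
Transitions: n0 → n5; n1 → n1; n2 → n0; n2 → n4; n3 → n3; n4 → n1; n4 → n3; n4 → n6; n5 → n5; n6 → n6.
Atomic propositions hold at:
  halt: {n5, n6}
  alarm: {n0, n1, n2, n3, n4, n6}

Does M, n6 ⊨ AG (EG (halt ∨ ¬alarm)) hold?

Sat(¬alarm) = {n5}
Sat(halt ∨ ¬alarm) = {n5, n6}
EG (halt ∨ ¬alarm): greatest fixpoint, start Z0 = {n5, n6}, keep only states in Sat with some successor in Z. Already a fixed point.
Sat(EG (halt ∨ ¬alarm)) = {n5, n6}
AG (EG (halt ∨ ¬alarm)): greatest fixpoint, start Z0 = {n5, n6}, keep only states in Sat with every successor in Z. Already a fixed point.
Sat(AG (EG (halt ∨ ¬alarm))) = {n5, n6}
n6 ∈ Sat(AG (EG (halt ∨ ¬alarm))) = {n5, n6}, so the formula holds at n6.

Yes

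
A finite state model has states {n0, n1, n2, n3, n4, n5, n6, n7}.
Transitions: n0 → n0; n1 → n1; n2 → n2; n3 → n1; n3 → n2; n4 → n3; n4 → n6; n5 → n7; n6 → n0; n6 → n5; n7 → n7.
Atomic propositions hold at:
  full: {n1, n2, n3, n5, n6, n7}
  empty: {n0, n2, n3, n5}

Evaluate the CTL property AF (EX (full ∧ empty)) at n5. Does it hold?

No

Sat(full ∧ empty) = {n2, n3, n5}
Sat(EX (full ∧ empty)) = {s : some successor in {n2, n3, n5}} = {n2, n3, n4, n6}
AF (EX (full ∧ empty)): least fixpoint, start Z0 = {n2, n3, n4, n6}, add states with every successor in Z. Already a fixed point.
Sat(AF (EX (full ∧ empty))) = {n2, n3, n4, n6}
n5 ∉ Sat(AF (EX (full ∧ empty))) = {n2, n3, n4, n6}, so the formula does not hold at n5.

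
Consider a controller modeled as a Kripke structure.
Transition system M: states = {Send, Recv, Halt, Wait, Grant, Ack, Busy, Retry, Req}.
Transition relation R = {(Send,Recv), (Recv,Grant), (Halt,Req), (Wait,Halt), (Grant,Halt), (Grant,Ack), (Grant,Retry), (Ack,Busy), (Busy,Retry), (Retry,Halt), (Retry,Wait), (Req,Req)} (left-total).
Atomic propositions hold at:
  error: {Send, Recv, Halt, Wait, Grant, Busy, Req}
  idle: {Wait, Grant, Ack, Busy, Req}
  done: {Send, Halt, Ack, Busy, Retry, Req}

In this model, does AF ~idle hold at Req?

Sat(~idle) = {Send, Recv, Halt, Retry}
AF ~idle: least fixpoint, start Z0 = {Send, Recv, Halt, Retry}, add states with every successor in Z. Z1 = {Send, Recv, Halt, Wait, Busy, Retry}; Z2 = {Send, Recv, Halt, Wait, Ack, Busy, Retry}; Z3 = {Send, Recv, Halt, Wait, Grant, Ack, Busy, Retry}; fixed.
Sat(AF ~idle) = {Send, Recv, Halt, Wait, Grant, Ack, Busy, Retry}
Req ∉ Sat(AF ~idle) = {Send, Recv, Halt, Wait, Grant, Ack, Busy, Retry}, so the formula does not hold at Req.

No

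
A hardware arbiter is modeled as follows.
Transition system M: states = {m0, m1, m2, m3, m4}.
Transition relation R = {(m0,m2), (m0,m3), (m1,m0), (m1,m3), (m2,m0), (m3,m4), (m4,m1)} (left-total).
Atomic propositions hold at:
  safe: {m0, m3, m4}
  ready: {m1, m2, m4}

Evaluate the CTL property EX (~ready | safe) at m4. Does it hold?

No

Sat(~ready) = {m0, m3}
Sat(~ready | safe) = {m0, m3, m4}
Sat(EX (~ready | safe)) = {s : some successor in {m0, m3, m4}} = {m0, m1, m2, m3}
m4 ∉ Sat(EX (~ready | safe)) = {m0, m1, m2, m3}, so the formula does not hold at m4.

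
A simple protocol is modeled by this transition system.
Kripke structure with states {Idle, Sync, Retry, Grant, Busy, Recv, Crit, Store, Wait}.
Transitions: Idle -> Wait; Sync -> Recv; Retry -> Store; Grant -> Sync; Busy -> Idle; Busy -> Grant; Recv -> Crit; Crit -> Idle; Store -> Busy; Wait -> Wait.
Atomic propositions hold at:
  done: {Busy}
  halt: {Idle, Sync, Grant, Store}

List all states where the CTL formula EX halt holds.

{Retry, Grant, Busy, Crit}

Sat(EX halt) = {s : some successor in {Idle, Sync, Grant, Store}} = {Retry, Grant, Busy, Crit}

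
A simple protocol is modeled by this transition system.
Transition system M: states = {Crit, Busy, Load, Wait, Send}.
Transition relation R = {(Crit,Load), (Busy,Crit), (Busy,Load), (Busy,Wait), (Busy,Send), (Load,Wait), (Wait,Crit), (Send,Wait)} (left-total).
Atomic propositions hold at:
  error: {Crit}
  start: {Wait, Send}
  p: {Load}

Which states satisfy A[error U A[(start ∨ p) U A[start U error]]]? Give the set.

{Crit, Load, Wait, Send}

Sat(start ∨ p) = {Load, Wait, Send}
A[start U error]: least fixpoint, start Z0 = Sat(error) = {Crit}, add states in Sat(start) with every successor in Z. Z1 = {Crit, Wait}; Z2 = {Crit, Wait, Send}; fixed.
Sat(A[start U error]) = {Crit, Wait, Send}
A[(start ∨ p) U A[start U error]]: least fixpoint, start Z0 = Sat(A[start U error]) = {Crit, Wait, Send}, add states in Sat(start ∨ p) with every successor in Z. Z1 = {Crit, Load, Wait, Send}; fixed.
Sat(A[(start ∨ p) U A[start U error]]) = {Crit, Load, Wait, Send}
A[error U A[(start ∨ p) U A[start U error]]]: least fixpoint, start Z0 = Sat(A[(start ∨ p) U A[start U error]]) = {Crit, Load, Wait, Send}, add states in Sat(error) with every successor in Z. Already a fixed point.
Sat(A[error U A[(start ∨ p) U A[start U error]]]) = {Crit, Load, Wait, Send}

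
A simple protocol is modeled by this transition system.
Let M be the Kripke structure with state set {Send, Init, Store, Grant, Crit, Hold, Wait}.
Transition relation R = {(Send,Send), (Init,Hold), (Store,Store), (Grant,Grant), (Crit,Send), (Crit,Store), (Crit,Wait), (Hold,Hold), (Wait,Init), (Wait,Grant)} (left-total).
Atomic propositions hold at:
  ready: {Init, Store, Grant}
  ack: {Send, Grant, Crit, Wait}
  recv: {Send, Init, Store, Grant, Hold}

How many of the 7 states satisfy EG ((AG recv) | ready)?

AG recv: greatest fixpoint, start Z0 = {Send, Init, Store, Grant, Hold}, keep only states in Sat with every successor in Z. Already a fixed point.
Sat(AG recv) = {Send, Init, Store, Grant, Hold}
Sat((AG recv) | ready) = {Send, Init, Store, Grant, Hold}
EG ((AG recv) | ready): greatest fixpoint, start Z0 = {Send, Init, Store, Grant, Hold}, keep only states in Sat with some successor in Z. Already a fixed point.
Sat(EG ((AG recv) | ready)) = {Send, Init, Store, Grant, Hold}
|Sat(EG ((AG recv) | ready))| = |{Send, Init, Store, Grant, Hold}| = 5.

5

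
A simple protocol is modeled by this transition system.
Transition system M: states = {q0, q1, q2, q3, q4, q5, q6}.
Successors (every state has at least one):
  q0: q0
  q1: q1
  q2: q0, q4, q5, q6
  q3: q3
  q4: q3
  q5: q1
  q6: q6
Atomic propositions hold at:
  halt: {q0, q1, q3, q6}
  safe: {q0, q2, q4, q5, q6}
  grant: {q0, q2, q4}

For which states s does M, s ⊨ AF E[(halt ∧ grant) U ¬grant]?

{q1, q3, q4, q5, q6}

Sat(halt ∧ grant) = {q0}
Sat(¬grant) = {q1, q3, q5, q6}
E[(halt ∧ grant) U ¬grant]: least fixpoint, start Z0 = Sat(¬grant) = {q1, q3, q5, q6}, add states in Sat(halt ∧ grant) with some successor in Z. Already a fixed point.
Sat(E[(halt ∧ grant) U ¬grant]) = {q1, q3, q5, q6}
AF E[(halt ∧ grant) U ¬grant]: least fixpoint, start Z0 = {q1, q3, q5, q6}, add states with every successor in Z. Z1 = {q1, q3, q4, q5, q6}; fixed.
Sat(AF E[(halt ∧ grant) U ¬grant]) = {q1, q3, q4, q5, q6}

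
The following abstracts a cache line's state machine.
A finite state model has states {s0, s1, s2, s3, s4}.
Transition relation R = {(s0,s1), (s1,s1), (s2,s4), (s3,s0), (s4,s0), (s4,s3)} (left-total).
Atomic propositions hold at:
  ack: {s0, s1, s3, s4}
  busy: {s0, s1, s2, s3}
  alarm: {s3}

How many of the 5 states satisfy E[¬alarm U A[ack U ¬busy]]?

2

Sat(¬alarm) = {s0, s1, s2, s4}
Sat(¬busy) = {s4}
A[ack U ¬busy]: least fixpoint, start Z0 = Sat(¬busy) = {s4}, add states in Sat(ack) with every successor in Z. Already a fixed point.
Sat(A[ack U ¬busy]) = {s4}
E[¬alarm U A[ack U ¬busy]]: least fixpoint, start Z0 = Sat(A[ack U ¬busy]) = {s4}, add states in Sat(¬alarm) with some successor in Z. Z1 = {s2, s4}; fixed.
Sat(E[¬alarm U A[ack U ¬busy]]) = {s2, s4}
|Sat(E[¬alarm U A[ack U ¬busy]])| = |{s2, s4}| = 2.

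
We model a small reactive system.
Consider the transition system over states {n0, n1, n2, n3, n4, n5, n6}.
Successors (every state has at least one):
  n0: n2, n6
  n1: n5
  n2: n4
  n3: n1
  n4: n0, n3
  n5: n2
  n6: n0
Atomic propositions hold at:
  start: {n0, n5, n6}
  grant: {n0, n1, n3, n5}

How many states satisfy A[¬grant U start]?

Sat(¬grant) = {n2, n4, n6}
A[¬grant U start]: least fixpoint, start Z0 = Sat(start) = {n0, n5, n6}, add states in Sat(¬grant) with every successor in Z. Already a fixed point.
Sat(A[¬grant U start]) = {n0, n5, n6}
|Sat(A[¬grant U start])| = |{n0, n5, n6}| = 3.

3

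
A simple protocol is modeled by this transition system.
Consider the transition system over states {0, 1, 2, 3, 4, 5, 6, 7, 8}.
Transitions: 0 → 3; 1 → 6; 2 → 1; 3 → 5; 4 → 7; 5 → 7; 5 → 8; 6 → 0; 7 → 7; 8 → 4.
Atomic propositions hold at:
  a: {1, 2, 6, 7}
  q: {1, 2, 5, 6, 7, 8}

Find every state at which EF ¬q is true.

Sat(¬q) = {0, 3, 4}
EF ¬q: least fixpoint, start Z0 = {0, 3, 4}, add states with some successor in Z. Z1 = {0, 3, 4, 6, 8}; Z2 = {0, 1, 3, 4, 5, 6, 8}; Z3 = {0, 1, 2, 3, 4, 5, 6, 8}; fixed.
Sat(EF ¬q) = {0, 1, 2, 3, 4, 5, 6, 8}

{0, 1, 2, 3, 4, 5, 6, 8}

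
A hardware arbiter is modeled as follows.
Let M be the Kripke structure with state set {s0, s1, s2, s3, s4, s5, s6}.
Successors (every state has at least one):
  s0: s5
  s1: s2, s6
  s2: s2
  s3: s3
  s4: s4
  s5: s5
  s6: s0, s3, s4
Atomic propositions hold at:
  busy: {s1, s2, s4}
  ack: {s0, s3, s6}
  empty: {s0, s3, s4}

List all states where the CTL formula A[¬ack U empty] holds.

{s0, s3, s4}

Sat(¬ack) = {s1, s2, s4, s5}
A[¬ack U empty]: least fixpoint, start Z0 = Sat(empty) = {s0, s3, s4}, add states in Sat(¬ack) with every successor in Z. Already a fixed point.
Sat(A[¬ack U empty]) = {s0, s3, s4}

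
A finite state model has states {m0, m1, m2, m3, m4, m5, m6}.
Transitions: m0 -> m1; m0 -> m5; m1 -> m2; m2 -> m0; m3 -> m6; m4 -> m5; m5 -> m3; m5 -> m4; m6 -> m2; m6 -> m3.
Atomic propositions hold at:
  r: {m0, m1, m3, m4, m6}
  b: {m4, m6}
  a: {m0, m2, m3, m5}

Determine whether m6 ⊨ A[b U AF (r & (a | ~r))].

Sat(~r) = {m2, m5}
Sat(a | ~r) = {m0, m2, m3, m5}
Sat(r & (a | ~r)) = {m0, m3}
AF (r & (a | ~r)): least fixpoint, start Z0 = {m0, m3}, add states with every successor in Z. Z1 = {m0, m2, m3}; Z2 = {m0, m1, m2, m3, m6}; fixed.
Sat(AF (r & (a | ~r))) = {m0, m1, m2, m3, m6}
A[b U AF (r & (a | ~r))]: least fixpoint, start Z0 = Sat(AF (r & (a | ~r))) = {m0, m1, m2, m3, m6}, add states in Sat(b) with every successor in Z. Already a fixed point.
Sat(A[b U AF (r & (a | ~r))]) = {m0, m1, m2, m3, m6}
m6 ∈ Sat(A[b U AF (r & (a | ~r))]) = {m0, m1, m2, m3, m6}, so the formula holds at m6.

Yes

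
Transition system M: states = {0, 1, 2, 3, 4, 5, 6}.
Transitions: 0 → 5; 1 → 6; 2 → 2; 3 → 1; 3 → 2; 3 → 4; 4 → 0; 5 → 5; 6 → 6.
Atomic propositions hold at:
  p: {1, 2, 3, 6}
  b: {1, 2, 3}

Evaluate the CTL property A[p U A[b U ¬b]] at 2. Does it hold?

No

Sat(¬b) = {0, 4, 5, 6}
A[b U ¬b]: least fixpoint, start Z0 = Sat(¬b) = {0, 4, 5, 6}, add states in Sat(b) with every successor in Z. Z1 = {0, 1, 4, 5, 6}; fixed.
Sat(A[b U ¬b]) = {0, 1, 4, 5, 6}
A[p U A[b U ¬b]]: least fixpoint, start Z0 = Sat(A[b U ¬b]) = {0, 1, 4, 5, 6}, add states in Sat(p) with every successor in Z. Already a fixed point.
Sat(A[p U A[b U ¬b]]) = {0, 1, 4, 5, 6}
2 ∉ Sat(A[p U A[b U ¬b]]) = {0, 1, 4, 5, 6}, so the formula does not hold at 2.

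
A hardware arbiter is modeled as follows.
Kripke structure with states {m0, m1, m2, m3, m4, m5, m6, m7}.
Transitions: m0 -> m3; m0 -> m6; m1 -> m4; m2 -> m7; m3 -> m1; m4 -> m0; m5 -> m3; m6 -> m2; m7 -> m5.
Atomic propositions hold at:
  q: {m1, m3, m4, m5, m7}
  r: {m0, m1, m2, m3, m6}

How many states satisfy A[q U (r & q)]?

Sat(r & q) = {m1, m3}
A[q U (r & q)]: least fixpoint, start Z0 = Sat((r & q)) = {m1, m3}, add states in Sat(q) with every successor in Z. Z1 = {m1, m3, m5}; Z2 = {m1, m3, m5, m7}; fixed.
Sat(A[q U (r & q)]) = {m1, m3, m5, m7}
|Sat(A[q U (r & q)])| = |{m1, m3, m5, m7}| = 4.

4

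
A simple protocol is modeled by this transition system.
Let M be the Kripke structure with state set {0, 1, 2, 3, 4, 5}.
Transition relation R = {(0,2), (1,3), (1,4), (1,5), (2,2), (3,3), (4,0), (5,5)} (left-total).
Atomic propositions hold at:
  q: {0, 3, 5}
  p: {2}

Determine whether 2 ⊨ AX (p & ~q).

Yes

Sat(~q) = {1, 2, 4}
Sat(p & ~q) = {2}
Sat(AX (p & ~q)) = {s : every successor in {2}} = {0, 2}
2 ∈ Sat(AX (p & ~q)) = {0, 2}, so the formula holds at 2.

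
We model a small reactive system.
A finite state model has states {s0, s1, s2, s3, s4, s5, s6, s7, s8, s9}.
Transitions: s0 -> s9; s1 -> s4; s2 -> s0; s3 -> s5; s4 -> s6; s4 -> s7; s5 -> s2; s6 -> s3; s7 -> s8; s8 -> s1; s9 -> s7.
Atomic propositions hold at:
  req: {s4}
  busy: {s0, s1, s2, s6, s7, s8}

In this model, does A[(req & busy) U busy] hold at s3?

Sat(req & busy) = ∅
A[(req & busy) U busy]: least fixpoint, start Z0 = Sat(busy) = {s0, s1, s2, s6, s7, s8}, add states in Sat(req & busy) with every successor in Z. Already a fixed point.
Sat(A[(req & busy) U busy]) = {s0, s1, s2, s6, s7, s8}
s3 ∉ Sat(A[(req & busy) U busy]) = {s0, s1, s2, s6, s7, s8}, so the formula does not hold at s3.

No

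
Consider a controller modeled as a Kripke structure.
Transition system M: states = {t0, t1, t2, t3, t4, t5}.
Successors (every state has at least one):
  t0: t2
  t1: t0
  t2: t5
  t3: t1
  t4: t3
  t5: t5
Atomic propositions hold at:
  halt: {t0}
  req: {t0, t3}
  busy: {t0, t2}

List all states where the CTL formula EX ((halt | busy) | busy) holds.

Sat(halt | busy) = {t0, t2}
Sat((halt | busy) | busy) = {t0, t2}
Sat(EX ((halt | busy) | busy)) = {s : some successor in {t0, t2}} = {t0, t1}

{t0, t1}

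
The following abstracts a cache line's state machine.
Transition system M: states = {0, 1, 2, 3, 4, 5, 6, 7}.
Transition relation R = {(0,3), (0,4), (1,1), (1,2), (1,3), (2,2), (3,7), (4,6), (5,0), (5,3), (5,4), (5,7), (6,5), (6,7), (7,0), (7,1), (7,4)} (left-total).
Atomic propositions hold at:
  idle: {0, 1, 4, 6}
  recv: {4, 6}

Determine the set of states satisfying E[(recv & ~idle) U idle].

Sat(~idle) = {2, 3, 5, 7}
Sat(recv & ~idle) = ∅
E[(recv & ~idle) U idle]: least fixpoint, start Z0 = Sat(idle) = {0, 1, 4, 6}, add states in Sat(recv & ~idle) with some successor in Z. Already a fixed point.
Sat(E[(recv & ~idle) U idle]) = {0, 1, 4, 6}

{0, 1, 4, 6}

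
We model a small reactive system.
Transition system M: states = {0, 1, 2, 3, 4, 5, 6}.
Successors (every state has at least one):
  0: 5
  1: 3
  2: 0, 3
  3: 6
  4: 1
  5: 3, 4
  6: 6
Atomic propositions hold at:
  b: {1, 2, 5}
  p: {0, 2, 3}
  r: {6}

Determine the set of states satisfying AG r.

{6}

AG r: greatest fixpoint, start Z0 = {6}, keep only states in Sat with every successor in Z. Already a fixed point.
Sat(AG r) = {6}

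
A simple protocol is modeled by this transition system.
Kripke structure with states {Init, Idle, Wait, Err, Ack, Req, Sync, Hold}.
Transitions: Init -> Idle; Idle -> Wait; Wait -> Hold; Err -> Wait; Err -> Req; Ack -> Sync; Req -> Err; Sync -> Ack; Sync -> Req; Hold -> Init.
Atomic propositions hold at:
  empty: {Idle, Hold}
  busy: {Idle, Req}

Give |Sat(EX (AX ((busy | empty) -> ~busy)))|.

5

Sat(busy | empty) = {Idle, Req, Hold}
Sat(~busy) = {Init, Wait, Err, Ack, Sync, Hold}
Sat((busy | empty) -> ~busy) = {Init, Wait, Err, Ack, Sync, Hold}
Sat(AX ((busy | empty) -> ~busy)) = {s : every successor in {Init, Wait, Err, Ack, Sync, Hold}} = {Idle, Wait, Ack, Req, Hold}
Sat(EX (AX ((busy | empty) -> ~busy))) = {s : some successor in {Idle, Wait, Ack, Req, Hold}} = {Init, Idle, Wait, Err, Sync}
|Sat(EX (AX ((busy | empty) -> ~busy)))| = |{Init, Idle, Wait, Err, Sync}| = 5.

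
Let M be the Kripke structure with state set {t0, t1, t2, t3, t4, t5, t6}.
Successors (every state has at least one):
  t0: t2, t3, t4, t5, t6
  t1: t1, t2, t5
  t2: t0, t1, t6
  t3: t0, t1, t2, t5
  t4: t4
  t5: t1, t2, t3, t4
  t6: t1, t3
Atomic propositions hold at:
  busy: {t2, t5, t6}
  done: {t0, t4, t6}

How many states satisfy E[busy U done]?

E[busy U done]: least fixpoint, start Z0 = Sat(done) = {t0, t4, t6}, add states in Sat(busy) with some successor in Z. Z1 = {t0, t2, t4, t5, t6}; fixed.
Sat(E[busy U done]) = {t0, t2, t4, t5, t6}
|Sat(E[busy U done])| = |{t0, t2, t4, t5, t6}| = 5.

5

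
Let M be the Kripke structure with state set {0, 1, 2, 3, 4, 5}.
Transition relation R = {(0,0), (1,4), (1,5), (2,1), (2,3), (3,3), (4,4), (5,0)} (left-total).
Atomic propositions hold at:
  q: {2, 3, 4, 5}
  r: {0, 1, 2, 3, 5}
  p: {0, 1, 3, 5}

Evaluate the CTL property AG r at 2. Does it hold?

AG r: greatest fixpoint, start Z0 = {0, 1, 2, 3, 5}, keep only states in Sat with every successor in Z. Z1 = {0, 2, 3, 5}; Z2 = {0, 3, 5}; fixed.
Sat(AG r) = {0, 3, 5}
2 ∉ Sat(AG r) = {0, 3, 5}, so the formula does not hold at 2.

No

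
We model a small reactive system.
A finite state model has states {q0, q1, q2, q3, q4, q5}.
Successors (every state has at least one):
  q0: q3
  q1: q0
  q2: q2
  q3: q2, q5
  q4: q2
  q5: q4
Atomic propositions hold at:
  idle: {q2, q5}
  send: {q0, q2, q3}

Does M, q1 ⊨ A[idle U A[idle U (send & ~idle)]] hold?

No

Sat(~idle) = {q0, q1, q3, q4}
Sat(send & ~idle) = {q0, q3}
A[idle U (send & ~idle)]: least fixpoint, start Z0 = Sat((send & ~idle)) = {q0, q3}, add states in Sat(idle) with every successor in Z. Already a fixed point.
Sat(A[idle U (send & ~idle)]) = {q0, q3}
A[idle U A[idle U (send & ~idle)]]: least fixpoint, start Z0 = Sat(A[idle U (send & ~idle)]) = {q0, q3}, add states in Sat(idle) with every successor in Z. Already a fixed point.
Sat(A[idle U A[idle U (send & ~idle)]]) = {q0, q3}
q1 ∉ Sat(A[idle U A[idle U (send & ~idle)]]) = {q0, q3}, so the formula does not hold at q1.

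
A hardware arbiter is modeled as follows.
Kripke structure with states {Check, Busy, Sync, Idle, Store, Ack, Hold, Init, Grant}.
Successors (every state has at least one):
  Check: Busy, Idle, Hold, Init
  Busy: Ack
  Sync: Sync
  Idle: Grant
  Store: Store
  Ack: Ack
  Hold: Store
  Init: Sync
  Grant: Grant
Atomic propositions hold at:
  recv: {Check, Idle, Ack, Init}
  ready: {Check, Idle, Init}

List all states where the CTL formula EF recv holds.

EF recv: least fixpoint, start Z0 = {Check, Idle, Ack, Init}, add states with some successor in Z. Z1 = {Check, Busy, Idle, Ack, Init}; fixed.
Sat(EF recv) = {Check, Busy, Idle, Ack, Init}

{Check, Busy, Idle, Ack, Init}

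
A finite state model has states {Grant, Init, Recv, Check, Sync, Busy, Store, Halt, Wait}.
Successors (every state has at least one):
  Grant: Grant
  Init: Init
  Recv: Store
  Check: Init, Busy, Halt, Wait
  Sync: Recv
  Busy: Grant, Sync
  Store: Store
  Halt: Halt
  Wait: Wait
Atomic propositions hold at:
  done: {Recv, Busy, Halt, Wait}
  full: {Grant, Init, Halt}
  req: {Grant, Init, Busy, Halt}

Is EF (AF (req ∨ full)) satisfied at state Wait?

Sat(req ∨ full) = {Grant, Init, Busy, Halt}
AF (req ∨ full): least fixpoint, start Z0 = {Grant, Init, Busy, Halt}, add states with every successor in Z. Already a fixed point.
Sat(AF (req ∨ full)) = {Grant, Init, Busy, Halt}
EF (AF (req ∨ full)): least fixpoint, start Z0 = {Grant, Init, Busy, Halt}, add states with some successor in Z. Z1 = {Grant, Init, Check, Busy, Halt}; fixed.
Sat(EF (AF (req ∨ full))) = {Grant, Init, Check, Busy, Halt}
Wait ∉ Sat(EF (AF (req ∨ full))) = {Grant, Init, Check, Busy, Halt}, so the formula does not hold at Wait.

No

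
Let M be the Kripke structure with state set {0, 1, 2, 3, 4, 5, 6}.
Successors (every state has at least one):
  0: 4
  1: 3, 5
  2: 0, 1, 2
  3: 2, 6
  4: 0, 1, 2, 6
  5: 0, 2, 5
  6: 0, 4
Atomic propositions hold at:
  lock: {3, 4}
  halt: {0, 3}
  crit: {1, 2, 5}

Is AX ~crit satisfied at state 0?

Yes

Sat(~crit) = {0, 3, 4, 6}
Sat(AX ~crit) = {s : every successor in {0, 3, 4, 6}} = {0, 6}
0 ∈ Sat(AX ~crit) = {0, 6}, so the formula holds at 0.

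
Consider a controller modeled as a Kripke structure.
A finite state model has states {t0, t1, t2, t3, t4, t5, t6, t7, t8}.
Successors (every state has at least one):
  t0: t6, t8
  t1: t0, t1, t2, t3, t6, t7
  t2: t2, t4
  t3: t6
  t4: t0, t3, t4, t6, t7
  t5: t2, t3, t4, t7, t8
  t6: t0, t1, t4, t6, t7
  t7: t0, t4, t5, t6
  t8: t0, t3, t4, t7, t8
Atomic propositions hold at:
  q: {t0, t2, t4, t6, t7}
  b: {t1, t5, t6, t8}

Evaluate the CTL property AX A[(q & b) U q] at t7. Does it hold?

No

Sat(q & b) = {t6}
A[(q & b) U q]: least fixpoint, start Z0 = Sat(q) = {t0, t2, t4, t6, t7}, add states in Sat(q & b) with every successor in Z. Already a fixed point.
Sat(A[(q & b) U q]) = {t0, t2, t4, t6, t7}
Sat(AX A[(q & b) U q]) = {s : every successor in {t0, t2, t4, t6, t7}} = {t2, t3}
t7 ∉ Sat(AX A[(q & b) U q]) = {t2, t3}, so the formula does not hold at t7.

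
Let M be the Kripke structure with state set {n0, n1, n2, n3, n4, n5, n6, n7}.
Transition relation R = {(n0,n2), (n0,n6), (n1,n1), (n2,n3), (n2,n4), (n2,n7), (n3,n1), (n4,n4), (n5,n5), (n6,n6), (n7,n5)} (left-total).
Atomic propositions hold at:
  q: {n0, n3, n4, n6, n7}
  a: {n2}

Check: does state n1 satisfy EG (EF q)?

No

EF q: least fixpoint, start Z0 = {n0, n3, n4, n6, n7}, add states with some successor in Z. Z1 = {n0, n2, n3, n4, n6, n7}; fixed.
Sat(EF q) = {n0, n2, n3, n4, n6, n7}
EG (EF q): greatest fixpoint, start Z0 = {n0, n2, n3, n4, n6, n7}, keep only states in Sat with some successor in Z. Z1 = {n0, n2, n4, n6}; fixed.
Sat(EG (EF q)) = {n0, n2, n4, n6}
n1 ∉ Sat(EG (EF q)) = {n0, n2, n4, n6}, so the formula does not hold at n1.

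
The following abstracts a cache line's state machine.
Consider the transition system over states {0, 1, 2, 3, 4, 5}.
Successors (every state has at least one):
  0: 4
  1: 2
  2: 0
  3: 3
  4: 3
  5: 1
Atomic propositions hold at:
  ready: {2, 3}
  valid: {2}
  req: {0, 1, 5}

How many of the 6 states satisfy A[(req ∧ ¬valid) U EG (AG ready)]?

Sat(¬valid) = {0, 1, 3, 4, 5}
Sat(req ∧ ¬valid) = {0, 1, 5}
AG ready: greatest fixpoint, start Z0 = {2, 3}, keep only states in Sat with every successor in Z. Z1 = {3}; fixed.
Sat(AG ready) = {3}
EG (AG ready): greatest fixpoint, start Z0 = {3}, keep only states in Sat with some successor in Z. Already a fixed point.
Sat(EG (AG ready)) = {3}
A[(req ∧ ¬valid) U EG (AG ready)]: least fixpoint, start Z0 = Sat(EG (AG ready)) = {3}, add states in Sat(req ∧ ¬valid) with every successor in Z. Already a fixed point.
Sat(A[(req ∧ ¬valid) U EG (AG ready)]) = {3}
|Sat(A[(req ∧ ¬valid) U EG (AG ready)])| = |{3}| = 1.

1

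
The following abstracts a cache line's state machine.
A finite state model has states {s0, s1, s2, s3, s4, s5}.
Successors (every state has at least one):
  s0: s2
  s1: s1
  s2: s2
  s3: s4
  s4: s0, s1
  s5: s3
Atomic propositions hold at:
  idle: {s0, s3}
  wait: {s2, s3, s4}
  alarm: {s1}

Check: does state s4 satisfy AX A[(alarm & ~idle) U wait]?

No

Sat(~idle) = {s1, s2, s4, s5}
Sat(alarm & ~idle) = {s1}
A[(alarm & ~idle) U wait]: least fixpoint, start Z0 = Sat(wait) = {s2, s3, s4}, add states in Sat(alarm & ~idle) with every successor in Z. Already a fixed point.
Sat(A[(alarm & ~idle) U wait]) = {s2, s3, s4}
Sat(AX A[(alarm & ~idle) U wait]) = {s : every successor in {s2, s3, s4}} = {s0, s2, s3, s5}
s4 ∉ Sat(AX A[(alarm & ~idle) U wait]) = {s0, s2, s3, s5}, so the formula does not hold at s4.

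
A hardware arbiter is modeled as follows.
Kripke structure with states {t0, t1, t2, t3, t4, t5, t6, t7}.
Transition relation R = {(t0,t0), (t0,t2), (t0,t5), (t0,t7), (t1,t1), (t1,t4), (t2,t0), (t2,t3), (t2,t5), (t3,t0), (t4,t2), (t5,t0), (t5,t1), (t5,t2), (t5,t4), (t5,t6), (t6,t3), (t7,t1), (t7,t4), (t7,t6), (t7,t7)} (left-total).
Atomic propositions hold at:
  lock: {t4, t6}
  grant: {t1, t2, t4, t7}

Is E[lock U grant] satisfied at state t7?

Yes

E[lock U grant]: least fixpoint, start Z0 = Sat(grant) = {t1, t2, t4, t7}, add states in Sat(lock) with some successor in Z. Already a fixed point.
Sat(E[lock U grant]) = {t1, t2, t4, t7}
t7 ∈ Sat(E[lock U grant]) = {t1, t2, t4, t7}, so the formula holds at t7.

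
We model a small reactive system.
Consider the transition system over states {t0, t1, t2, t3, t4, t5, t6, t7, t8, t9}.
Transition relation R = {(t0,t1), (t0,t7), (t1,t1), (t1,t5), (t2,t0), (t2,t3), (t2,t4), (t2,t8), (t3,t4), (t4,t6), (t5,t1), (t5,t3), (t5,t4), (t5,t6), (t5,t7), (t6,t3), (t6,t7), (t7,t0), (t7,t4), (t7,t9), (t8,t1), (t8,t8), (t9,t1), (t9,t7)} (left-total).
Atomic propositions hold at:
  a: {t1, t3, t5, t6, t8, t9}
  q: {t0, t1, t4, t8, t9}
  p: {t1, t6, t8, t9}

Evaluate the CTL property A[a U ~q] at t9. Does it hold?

No

Sat(~q) = {t2, t3, t5, t6, t7}
A[a U ~q]: least fixpoint, start Z0 = Sat(~q) = {t2, t3, t5, t6, t7}, add states in Sat(a) with every successor in Z. Already a fixed point.
Sat(A[a U ~q]) = {t2, t3, t5, t6, t7}
t9 ∉ Sat(A[a U ~q]) = {t2, t3, t5, t6, t7}, so the formula does not hold at t9.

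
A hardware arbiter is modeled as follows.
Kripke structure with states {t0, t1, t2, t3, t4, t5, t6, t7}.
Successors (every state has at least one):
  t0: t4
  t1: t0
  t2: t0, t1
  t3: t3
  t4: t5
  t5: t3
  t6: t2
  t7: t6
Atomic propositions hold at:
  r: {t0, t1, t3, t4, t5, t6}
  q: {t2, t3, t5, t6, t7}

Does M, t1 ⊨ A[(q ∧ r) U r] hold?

Yes

Sat(q ∧ r) = {t3, t5, t6}
A[(q ∧ r) U r]: least fixpoint, start Z0 = Sat(r) = {t0, t1, t3, t4, t5, t6}, add states in Sat(q ∧ r) with every successor in Z. Already a fixed point.
Sat(A[(q ∧ r) U r]) = {t0, t1, t3, t4, t5, t6}
t1 ∈ Sat(A[(q ∧ r) U r]) = {t0, t1, t3, t4, t5, t6}, so the formula holds at t1.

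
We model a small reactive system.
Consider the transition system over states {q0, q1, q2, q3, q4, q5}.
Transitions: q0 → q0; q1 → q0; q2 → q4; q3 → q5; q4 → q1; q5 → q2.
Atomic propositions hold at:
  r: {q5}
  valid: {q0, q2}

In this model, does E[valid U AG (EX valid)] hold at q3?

No

Sat(EX valid) = {s : some successor in {q0, q2}} = {q0, q1, q5}
AG (EX valid): greatest fixpoint, start Z0 = {q0, q1, q5}, keep only states in Sat with every successor in Z. Z1 = {q0, q1}; fixed.
Sat(AG (EX valid)) = {q0, q1}
E[valid U AG (EX valid)]: least fixpoint, start Z0 = Sat(AG (EX valid)) = {q0, q1}, add states in Sat(valid) with some successor in Z. Already a fixed point.
Sat(E[valid U AG (EX valid)]) = {q0, q1}
q3 ∉ Sat(E[valid U AG (EX valid)]) = {q0, q1}, so the formula does not hold at q3.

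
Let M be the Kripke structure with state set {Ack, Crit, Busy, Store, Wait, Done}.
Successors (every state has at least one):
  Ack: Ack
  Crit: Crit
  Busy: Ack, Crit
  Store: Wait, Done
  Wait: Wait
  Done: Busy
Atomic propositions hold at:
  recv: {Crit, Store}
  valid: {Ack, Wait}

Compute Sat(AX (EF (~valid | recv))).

Sat(~valid) = {Crit, Busy, Store, Done}
Sat(~valid | recv) = {Crit, Busy, Store, Done}
EF (~valid | recv): least fixpoint, start Z0 = {Crit, Busy, Store, Done}, add states with some successor in Z. Already a fixed point.
Sat(EF (~valid | recv)) = {Crit, Busy, Store, Done}
Sat(AX (EF (~valid | recv))) = {s : every successor in {Crit, Busy, Store, Done}} = {Crit, Done}

{Crit, Done}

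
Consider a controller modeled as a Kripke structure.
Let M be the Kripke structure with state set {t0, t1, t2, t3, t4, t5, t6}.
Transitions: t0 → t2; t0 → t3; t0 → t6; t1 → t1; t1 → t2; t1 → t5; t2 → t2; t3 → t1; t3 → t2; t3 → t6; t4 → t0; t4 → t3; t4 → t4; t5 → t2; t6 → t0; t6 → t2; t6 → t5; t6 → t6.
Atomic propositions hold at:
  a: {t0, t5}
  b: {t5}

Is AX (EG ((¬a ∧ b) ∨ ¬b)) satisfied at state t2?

Sat(¬a) = {t1, t2, t3, t4, t6}
Sat(¬a ∧ b) = ∅
Sat(¬b) = {t0, t1, t2, t3, t4, t6}
Sat((¬a ∧ b) ∨ ¬b) = {t0, t1, t2, t3, t4, t6}
EG ((¬a ∧ b) ∨ ¬b): greatest fixpoint, start Z0 = {t0, t1, t2, t3, t4, t6}, keep only states in Sat with some successor in Z. Already a fixed point.
Sat(EG ((¬a ∧ b) ∨ ¬b)) = {t0, t1, t2, t3, t4, t6}
Sat(AX (EG ((¬a ∧ b) ∨ ¬b))) = {s : every successor in {t0, t1, t2, t3, t4, t6}} = {t0, t2, t3, t4, t5}
t2 ∈ Sat(AX (EG ((¬a ∧ b) ∨ ¬b))) = {t0, t2, t3, t4, t5}, so the formula holds at t2.

Yes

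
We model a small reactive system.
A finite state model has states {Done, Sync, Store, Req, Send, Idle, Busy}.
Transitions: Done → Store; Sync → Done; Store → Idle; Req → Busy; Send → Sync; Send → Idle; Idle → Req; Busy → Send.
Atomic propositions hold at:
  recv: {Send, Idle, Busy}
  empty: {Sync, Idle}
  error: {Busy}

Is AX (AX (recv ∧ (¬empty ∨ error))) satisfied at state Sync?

Sat(¬empty) = {Done, Store, Req, Send, Busy}
Sat(¬empty ∨ error) = {Done, Store, Req, Send, Busy}
Sat(recv ∧ (¬empty ∨ error)) = {Send, Busy}
Sat(AX (recv ∧ (¬empty ∨ error))) = {s : every successor in {Send, Busy}} = {Req, Busy}
Sat(AX (AX (recv ∧ (¬empty ∨ error)))) = {s : every successor in {Req, Busy}} = {Req, Idle}
Sync ∉ Sat(AX (AX (recv ∧ (¬empty ∨ error)))) = {Req, Idle}, so the formula does not hold at Sync.

No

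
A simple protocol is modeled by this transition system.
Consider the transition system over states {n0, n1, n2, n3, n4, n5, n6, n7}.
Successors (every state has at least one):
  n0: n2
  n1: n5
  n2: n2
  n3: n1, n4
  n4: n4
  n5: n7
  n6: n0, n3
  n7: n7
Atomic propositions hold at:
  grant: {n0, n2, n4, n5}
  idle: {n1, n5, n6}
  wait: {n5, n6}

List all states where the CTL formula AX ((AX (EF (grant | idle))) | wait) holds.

{n0, n1, n2, n3, n4, n6}

Sat(grant | idle) = {n0, n1, n2, n4, n5, n6}
EF (grant | idle): least fixpoint, start Z0 = {n0, n1, n2, n4, n5, n6}, add states with some successor in Z. Z1 = {n0, n1, n2, n3, n4, n5, n6}; fixed.
Sat(EF (grant | idle)) = {n0, n1, n2, n3, n4, n5, n6}
Sat(AX (EF (grant | idle))) = {s : every successor in {n0, n1, n2, n3, n4, n5, n6}} = {n0, n1, n2, n3, n4, n6}
Sat((AX (EF (grant | idle))) | wait) = {n0, n1, n2, n3, n4, n5, n6}
Sat(AX ((AX (EF (grant | idle))) | wait)) = {s : every successor in {n0, n1, n2, n3, n4, n5, n6}} = {n0, n1, n2, n3, n4, n6}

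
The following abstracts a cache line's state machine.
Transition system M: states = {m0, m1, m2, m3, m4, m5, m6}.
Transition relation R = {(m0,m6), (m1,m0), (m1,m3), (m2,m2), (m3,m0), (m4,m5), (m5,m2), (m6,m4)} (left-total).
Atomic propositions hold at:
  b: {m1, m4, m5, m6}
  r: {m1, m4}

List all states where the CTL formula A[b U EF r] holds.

{m0, m1, m3, m4, m6}

EF r: least fixpoint, start Z0 = {m1, m4}, add states with some successor in Z. Z1 = {m1, m4, m6}; Z2 = {m0, m1, m4, m6}; Z3 = {m0, m1, m3, m4, m6}; fixed.
Sat(EF r) = {m0, m1, m3, m4, m6}
A[b U EF r]: least fixpoint, start Z0 = Sat(EF r) = {m0, m1, m3, m4, m6}, add states in Sat(b) with every successor in Z. Already a fixed point.
Sat(A[b U EF r]) = {m0, m1, m3, m4, m6}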